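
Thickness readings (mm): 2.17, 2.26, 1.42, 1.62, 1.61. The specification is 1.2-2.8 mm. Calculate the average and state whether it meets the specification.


Average = 1.82 mm
Within specification: Yes


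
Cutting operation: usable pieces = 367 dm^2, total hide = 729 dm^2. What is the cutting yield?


50.3%

Yield = usable / total x 100
Yield = 367 / 729 x 100 = 50.3%


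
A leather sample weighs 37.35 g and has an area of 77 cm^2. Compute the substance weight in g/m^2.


4850.6 g/m^2


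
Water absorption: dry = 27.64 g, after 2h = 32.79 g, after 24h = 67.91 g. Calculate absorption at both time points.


2h absorption = 18.6%
24h absorption = 145.7%

WA (2h) = (32.79 - 27.64) / 27.64 x 100 = 18.6%
WA (24h) = (67.91 - 27.64) / 27.64 x 100 = 145.7%


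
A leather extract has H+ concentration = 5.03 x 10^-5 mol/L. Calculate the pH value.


pH = 4.30

pH = -log10[H+]
pH = -log10(5.03 x 10^-5) = 4.30


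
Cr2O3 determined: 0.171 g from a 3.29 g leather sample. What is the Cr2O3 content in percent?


Cr2O3% = 0.171 / 3.29 x 100
Cr2O3% = 5.20%


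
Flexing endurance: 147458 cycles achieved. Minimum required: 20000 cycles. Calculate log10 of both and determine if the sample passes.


log10(147458) = 5.17
log10(20000) = 4.30
Passes: Yes


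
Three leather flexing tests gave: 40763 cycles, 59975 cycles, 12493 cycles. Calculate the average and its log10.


Average = 37744 cycles
log10 = 4.58


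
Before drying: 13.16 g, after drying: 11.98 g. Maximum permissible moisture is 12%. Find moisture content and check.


MC = (13.16 - 11.98) / 13.16 x 100 = 9.0%
Maximum: 12%
Acceptable: Yes


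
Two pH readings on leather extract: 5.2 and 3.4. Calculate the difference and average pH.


Difference = |5.2 - 3.4| = 1.8
Average = (5.2 + 3.4) / 2 = 4.30


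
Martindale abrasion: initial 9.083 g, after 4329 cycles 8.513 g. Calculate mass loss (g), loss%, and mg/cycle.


Loss = 9.083 - 8.513 = 0.570 g
Loss% = 0.570 / 9.083 x 100 = 6.28%
Rate = 0.570 / 4329 x 1000 = 0.132 mg/cycle


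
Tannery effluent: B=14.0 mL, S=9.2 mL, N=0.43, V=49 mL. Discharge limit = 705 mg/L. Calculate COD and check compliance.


COD = (14.0 - 9.2) x 0.43 x 8000 / 49 = 337.0 mg/L
Limit: 705 mg/L
Compliant: Yes


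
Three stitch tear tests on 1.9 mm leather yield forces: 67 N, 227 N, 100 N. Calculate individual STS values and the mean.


STS1 = 35.3 N/mm
STS2 = 119.5 N/mm
STS3 = 52.6 N/mm
Mean = 69.1 N/mm


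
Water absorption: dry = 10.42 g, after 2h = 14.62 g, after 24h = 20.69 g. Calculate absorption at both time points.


2h absorption = 40.3%
24h absorption = 98.6%

WA (2h) = (14.62 - 10.42) / 10.42 x 100 = 40.3%
WA (24h) = (20.69 - 10.42) / 10.42 x 100 = 98.6%


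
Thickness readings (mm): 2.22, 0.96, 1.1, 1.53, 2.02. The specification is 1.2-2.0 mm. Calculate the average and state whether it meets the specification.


Sum = 7.83
Average = 7.83 / 5 = 1.57 mm
Specification range: 1.2 to 2.0 mm
Within spec: Yes


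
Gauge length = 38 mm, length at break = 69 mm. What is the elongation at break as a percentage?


Extension = 69 - 38 = 31 mm
Elongation = 31 / 38 x 100 = 81.6%


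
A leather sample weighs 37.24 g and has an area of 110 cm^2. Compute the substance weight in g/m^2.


3385.5 g/m^2

Substance weight = mass / area x 10000
SW = 37.24 / 110 x 10000
SW = 3385.5 g/m^2


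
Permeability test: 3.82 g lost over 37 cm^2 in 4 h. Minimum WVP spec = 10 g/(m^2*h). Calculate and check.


WVP = 258.11 g/(m^2*h)
Meets specification: Yes

WVP = 3.82 / (37 x 4) x 10000 = 258.11 g/(m^2*h)
Minimum: 10 g/(m^2*h)
Meets spec: Yes


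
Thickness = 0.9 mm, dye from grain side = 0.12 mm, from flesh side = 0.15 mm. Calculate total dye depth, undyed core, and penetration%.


Total dyed = 0.12 + 0.15 = 0.27 mm
Undyed core = 0.9 - 0.27 = 0.63 mm
Penetration = 0.27 / 0.9 x 100 = 30.0%


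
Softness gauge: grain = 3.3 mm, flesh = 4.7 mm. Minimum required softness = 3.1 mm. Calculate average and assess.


Average softness = 4.00 mm
Meets requirement: Yes


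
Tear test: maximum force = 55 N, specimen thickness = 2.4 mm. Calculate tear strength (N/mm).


Tear strength = force / thickness
Tear = 55 / 2.4 = 22.9 N/mm


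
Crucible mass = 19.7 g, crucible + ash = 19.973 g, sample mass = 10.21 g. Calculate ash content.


Ash mass = 0.273 g
Ash content = 2.67%


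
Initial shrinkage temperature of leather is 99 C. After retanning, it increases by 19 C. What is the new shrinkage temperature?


New Ts = 99 + 19 = 118 C


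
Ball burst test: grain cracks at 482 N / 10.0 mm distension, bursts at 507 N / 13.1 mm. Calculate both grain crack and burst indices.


Crack index = 48.2 N/mm
Burst index = 38.7 N/mm

Crack index = 482 / 10.0 = 48.2 N/mm
Burst index = 507 / 13.1 = 38.7 N/mm


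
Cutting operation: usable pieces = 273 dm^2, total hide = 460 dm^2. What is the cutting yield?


Yield = usable / total x 100
Yield = 273 / 460 x 100 = 59.3%


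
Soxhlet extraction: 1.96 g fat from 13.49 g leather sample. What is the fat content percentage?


Fat content = 1.96 / 13.49 x 100
Fat = 14.5%


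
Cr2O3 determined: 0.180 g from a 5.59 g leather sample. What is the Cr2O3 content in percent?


3.22%

Cr2O3% = 0.180 / 5.59 x 100
Cr2O3% = 3.22%


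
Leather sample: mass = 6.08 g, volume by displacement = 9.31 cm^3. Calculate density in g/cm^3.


Density = mass / volume
Density = 6.08 / 9.31 = 0.653 g/cm^3


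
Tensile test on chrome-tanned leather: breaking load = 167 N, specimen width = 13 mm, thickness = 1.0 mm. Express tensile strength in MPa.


Cross-section = 13 x 1.0 = 13.0 mm^2
TS = 167 / 13.0 = 12.85 MPa
(1 N/mm^2 = 1 MPa)


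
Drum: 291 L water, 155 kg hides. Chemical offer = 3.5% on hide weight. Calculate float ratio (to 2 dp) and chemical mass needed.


Float ratio = 291 / 155 = 1.88
Chemical = 155 x 3.5 / 100 = 5.425 kg


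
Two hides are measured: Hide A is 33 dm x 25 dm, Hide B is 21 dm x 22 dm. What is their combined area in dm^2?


Hide A area = 33 x 25 = 825 dm^2
Hide B area = 21 x 22 = 462 dm^2
Total = 825 + 462 = 1287 dm^2


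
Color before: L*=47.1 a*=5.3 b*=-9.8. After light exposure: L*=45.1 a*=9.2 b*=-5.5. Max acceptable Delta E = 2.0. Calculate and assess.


Delta E = 6.14
Passes: No


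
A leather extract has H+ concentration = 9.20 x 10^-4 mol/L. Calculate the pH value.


pH = 3.04


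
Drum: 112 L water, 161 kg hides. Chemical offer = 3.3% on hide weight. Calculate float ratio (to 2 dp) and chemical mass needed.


Float ratio = 0.70
Chemical needed = 5.313 kg

Float ratio = 112 / 161 = 0.70
Chemical = 161 x 3.3 / 100 = 5.313 kg


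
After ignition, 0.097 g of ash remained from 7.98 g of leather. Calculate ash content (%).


Ash% = 0.097 / 7.98 x 100
Ash% = 1.22%


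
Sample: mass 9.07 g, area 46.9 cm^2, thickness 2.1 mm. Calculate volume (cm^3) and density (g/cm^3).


Thickness in cm = 2.1 / 10 = 0.21 cm
Volume = 46.9 x 0.21 = 9.849 cm^3
Density = 9.07 / 9.849 = 0.921 g/cm^3


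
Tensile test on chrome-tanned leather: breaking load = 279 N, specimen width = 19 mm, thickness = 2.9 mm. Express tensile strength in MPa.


5.06 MPa

Cross-section = 19 x 2.9 = 55.1 mm^2
TS = 279 / 55.1 = 5.06 MPa
(1 N/mm^2 = 1 MPa)


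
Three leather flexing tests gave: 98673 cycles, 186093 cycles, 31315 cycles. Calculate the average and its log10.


Average = (98673 + 186093 + 31315) / 3 = 105360 cycles
log10(105360) = 5.02


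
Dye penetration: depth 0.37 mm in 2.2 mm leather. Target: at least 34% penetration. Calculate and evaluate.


Penetration = 0.37 / 2.2 x 100 = 16.8%
Target: 34%
Meets target: No


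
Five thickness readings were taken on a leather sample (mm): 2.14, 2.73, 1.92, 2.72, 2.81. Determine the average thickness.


2.46 mm


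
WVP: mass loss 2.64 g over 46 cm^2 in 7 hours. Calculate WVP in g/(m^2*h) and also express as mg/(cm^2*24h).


WVP = 2.64 / (46 x 7) x 10000 = 81.99 g/(m^2*h)
Mass loss in mg = 2.64 x 1000 = 2640 mg
Per cm^2 per 24h in mg: 2640 x 24 / (46 x 7) = 63360 / 322 = 196.77 mg/(cm^2*24h)


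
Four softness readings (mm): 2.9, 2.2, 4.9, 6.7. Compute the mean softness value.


4.18 mm

Sum = 2.9 + 2.2 + 4.9 + 6.7
Mean = 16.7 / 4 = 4.18 mm


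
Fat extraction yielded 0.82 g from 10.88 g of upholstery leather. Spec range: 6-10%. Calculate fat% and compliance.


Fat% = 0.82 / 10.88 x 100 = 7.5%
Spec range: 6-10%
Compliant: Yes


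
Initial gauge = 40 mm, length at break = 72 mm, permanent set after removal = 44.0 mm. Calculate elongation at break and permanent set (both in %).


Elongation at break = 80.0%
Permanent set = 10.0%

Elongation at break = (72 - 40) / 40 x 100 = 80.0%
Permanent set = (44.0 - 40) / 40 x 100 = 10.0%


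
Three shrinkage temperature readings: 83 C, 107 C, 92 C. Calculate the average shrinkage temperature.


Average = (83 + 107 + 92) / 3
Average = 282 / 3 = 94.0 C


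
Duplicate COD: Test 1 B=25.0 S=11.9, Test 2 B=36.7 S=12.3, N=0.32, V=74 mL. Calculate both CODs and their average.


COD1 = 453.2 mg/L
COD2 = 844.1 mg/L
Average = 648.7 mg/L

COD1 = (25.0 - 11.9) x 0.32 x 8000 / 74 = 453.2 mg/L
COD2 = (36.7 - 12.3) x 0.32 x 8000 / 74 = 844.1 mg/L
Average = (453.2 + 844.1) / 2 = 648.7 mg/L


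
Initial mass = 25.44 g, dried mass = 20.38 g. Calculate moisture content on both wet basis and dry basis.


Moisture lost = 25.44 - 20.38 = 5.06 g
Wet basis MC = 5.06 / 25.44 x 100 = 19.9%
Dry basis MC = 5.06 / 20.38 x 100 = 24.8%


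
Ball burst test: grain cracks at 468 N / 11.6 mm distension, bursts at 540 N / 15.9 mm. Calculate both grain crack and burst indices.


Crack index = 468 / 11.6 = 40.3 N/mm
Burst index = 540 / 15.9 = 34.0 N/mm


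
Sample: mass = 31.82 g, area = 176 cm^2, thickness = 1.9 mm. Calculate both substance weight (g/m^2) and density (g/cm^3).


SW = 31.82 / 176 x 10000 = 1808.0 g/m^2
Volume = 176 x 1.9 / 10 = 33.44 cm^3
Density = 31.82 / 33.44 = 0.952 g/cm^3


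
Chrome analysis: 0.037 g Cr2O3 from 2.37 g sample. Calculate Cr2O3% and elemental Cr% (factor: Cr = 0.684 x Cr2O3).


Cr2O3 = 1.56%
Cr = 1.07%

Cr2O3% = 0.037 / 2.37 x 100 = 1.56%
Cr% = 1.56 x 0.684 = 1.07%


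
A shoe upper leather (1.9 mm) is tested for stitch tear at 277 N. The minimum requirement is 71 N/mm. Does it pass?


STS = 277 / 1.9 = 145.8 N/mm
Minimum required: 71 N/mm
Passes: Yes


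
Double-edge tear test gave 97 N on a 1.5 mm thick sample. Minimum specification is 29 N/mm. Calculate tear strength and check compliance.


Tear strength = 64.7 N/mm
Compliant: Yes


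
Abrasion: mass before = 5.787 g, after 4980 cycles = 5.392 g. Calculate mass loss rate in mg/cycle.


Mass loss = 5.787 - 5.392 = 0.395 g
Rate = 0.395 / 4980 x 1000 = 0.079 mg/cycle


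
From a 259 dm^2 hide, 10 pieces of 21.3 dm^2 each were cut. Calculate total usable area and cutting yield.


Total usable = 10 x 21.3 = 213.0 dm^2
Yield = 213.0 / 259 x 100 = 82.2%


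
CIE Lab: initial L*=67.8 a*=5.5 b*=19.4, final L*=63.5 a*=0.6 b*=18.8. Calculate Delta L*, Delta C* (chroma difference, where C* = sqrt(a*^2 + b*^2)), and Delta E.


Delta L* = -4.3
Delta C* = -1.36
Delta E = 6.55


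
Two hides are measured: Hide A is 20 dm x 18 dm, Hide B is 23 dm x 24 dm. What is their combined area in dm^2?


Hide A area = 20 x 18 = 360 dm^2
Hide B area = 23 x 24 = 552 dm^2
Total = 360 + 552 = 912 dm^2


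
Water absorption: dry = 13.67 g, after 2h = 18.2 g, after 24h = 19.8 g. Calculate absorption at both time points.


2h absorption = 33.1%
24h absorption = 44.8%

WA (2h) = (18.2 - 13.67) / 13.67 x 100 = 33.1%
WA (24h) = (19.8 - 13.67) / 13.67 x 100 = 44.8%


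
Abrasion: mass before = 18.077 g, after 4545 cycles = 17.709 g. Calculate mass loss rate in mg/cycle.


0.081 mg/cycle


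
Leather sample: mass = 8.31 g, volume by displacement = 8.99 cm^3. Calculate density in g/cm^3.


Density = mass / volume
Density = 8.31 / 8.99 = 0.924 g/cm^3


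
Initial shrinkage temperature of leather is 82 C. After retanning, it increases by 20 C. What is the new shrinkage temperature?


102 C


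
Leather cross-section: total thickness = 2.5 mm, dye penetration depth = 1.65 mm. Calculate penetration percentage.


66.0%

Penetration% = 1.65 / 2.5 x 100
Penetration = 66.0%


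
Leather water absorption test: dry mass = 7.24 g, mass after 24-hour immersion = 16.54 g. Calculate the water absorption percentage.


Water absorbed = 16.54 - 7.24 = 9.30 g
WA% = 9.30 / 7.24 x 100 = 128.5%


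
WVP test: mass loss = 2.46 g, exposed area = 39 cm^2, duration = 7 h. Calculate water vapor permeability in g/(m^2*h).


90.11 g/(m^2*h)

WVP = mass_loss / (area x time) x 10000
WVP = 2.46 / (39 x 7) x 10000
WVP = 2.46 / 273 x 10000 = 90.11 g/(m^2*h)


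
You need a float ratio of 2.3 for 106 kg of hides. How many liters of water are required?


243.8 L

Water = hide weight x target ratio
Water = 106 x 2.3 = 243.8 L


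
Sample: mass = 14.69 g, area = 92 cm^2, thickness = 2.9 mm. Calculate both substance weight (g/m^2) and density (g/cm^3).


SW = 14.69 / 92 x 10000 = 1596.7 g/m^2
Volume = 92 x 2.9 / 10 = 26.68 cm^3
Density = 14.69 / 26.68 = 0.551 g/cm^3


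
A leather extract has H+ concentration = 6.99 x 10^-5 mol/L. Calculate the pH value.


pH = -log10[H+]
pH = -log10(6.99 x 10^-5) = 4.16


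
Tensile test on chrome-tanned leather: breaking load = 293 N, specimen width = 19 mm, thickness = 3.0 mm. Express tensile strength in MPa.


5.14 MPa

Cross-section = 19 x 3.0 = 57.0 mm^2
TS = 293 / 57.0 = 5.14 MPa
(1 N/mm^2 = 1 MPa)


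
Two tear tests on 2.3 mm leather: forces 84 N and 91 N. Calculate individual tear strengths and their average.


Tear 1 = 84 / 2.3 = 36.5 N/mm
Tear 2 = 91 / 2.3 = 39.6 N/mm
Average = (36.5 + 39.6) / 2 = 38.1 N/mm


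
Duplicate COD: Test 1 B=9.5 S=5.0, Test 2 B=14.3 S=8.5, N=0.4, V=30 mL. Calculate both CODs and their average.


COD1 = (9.5 - 5.0) x 0.4 x 8000 / 30 = 480.0 mg/L
COD2 = (14.3 - 8.5) x 0.4 x 8000 / 30 = 618.7 mg/L
Average = (480.0 + 618.7) / 2 = 549.4 mg/L


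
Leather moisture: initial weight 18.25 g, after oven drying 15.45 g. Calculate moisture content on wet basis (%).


15.3%


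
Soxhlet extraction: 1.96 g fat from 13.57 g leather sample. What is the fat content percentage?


Fat content = 1.96 / 13.57 x 100
Fat = 14.4%


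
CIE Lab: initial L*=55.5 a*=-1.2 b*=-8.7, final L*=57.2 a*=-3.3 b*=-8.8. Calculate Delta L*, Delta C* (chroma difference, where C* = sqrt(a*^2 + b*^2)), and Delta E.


Delta L* = 1.7
Delta C* = 0.62
Delta E = 2.70

Delta L* = 57.2 - 55.5 = 1.7
C1* = sqrt((-1.2)^2 + (-8.7)^2) = 8.782
C2* = sqrt((-3.3)^2 + (-8.8)^2) = 9.398
Delta C* = 9.398 - 8.782 = 0.62
Delta E = sqrt((1.7)^2 + (-2.1)^2 + (-0.1)^2) = 2.70


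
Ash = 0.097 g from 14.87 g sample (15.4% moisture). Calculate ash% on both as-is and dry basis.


As-is ash = 0.65%
Dry-basis ash = 0.77%

As-is ash% = 0.097 / 14.87 x 100 = 0.65%
Dry mass = 14.87 x (100 - 15.4) / 100 = 12.58002 g
Dry-basis ash% = 0.097 / 12.58002 x 100 = 0.77%


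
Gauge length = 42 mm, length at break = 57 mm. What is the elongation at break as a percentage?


Extension = 57 - 42 = 15 mm
Elongation = 15 / 42 x 100 = 35.7%


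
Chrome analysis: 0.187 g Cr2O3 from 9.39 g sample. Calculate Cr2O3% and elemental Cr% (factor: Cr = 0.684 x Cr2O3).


Cr2O3% = 0.187 / 9.39 x 100 = 1.99%
Cr% = 1.99 x 0.684 = 1.36%


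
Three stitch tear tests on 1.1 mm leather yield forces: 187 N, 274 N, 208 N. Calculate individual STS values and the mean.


STS1 = 187 / 1.1 = 170.0 N/mm
STS2 = 274 / 1.1 = 249.1 N/mm
STS3 = 208 / 1.1 = 189.1 N/mm
Mean = (170.0 + 249.1 + 189.1) / 3 = 202.7 N/mm


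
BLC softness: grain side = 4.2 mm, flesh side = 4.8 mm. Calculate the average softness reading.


Average = (4.2 + 4.8) / 2
Average = 4.50 mm


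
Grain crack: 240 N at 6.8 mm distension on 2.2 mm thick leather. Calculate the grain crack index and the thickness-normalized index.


Crack index = 35.3 N/mm
Normalized index = 16.0 N/mm per mm


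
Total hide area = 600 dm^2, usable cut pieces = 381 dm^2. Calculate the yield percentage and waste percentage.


Yield = 63.5%
Waste = 36.5%

Yield = 381 / 600 x 100 = 63.5%
Waste = 600 - 381 = 219 dm^2
Waste% = 100 - 63.5 = 36.5%


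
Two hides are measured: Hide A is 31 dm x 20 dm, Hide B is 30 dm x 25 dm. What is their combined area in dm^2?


1370 dm^2


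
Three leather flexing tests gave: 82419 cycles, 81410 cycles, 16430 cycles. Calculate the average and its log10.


Average = 60086 cycles
log10 = 4.78

Average = (82419 + 81410 + 16430) / 3 = 60086 cycles
log10(60086) = 4.78


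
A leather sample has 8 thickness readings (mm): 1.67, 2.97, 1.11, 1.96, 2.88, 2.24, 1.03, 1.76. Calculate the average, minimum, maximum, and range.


Sum = 15.62
Average = 15.62 / 8 = 1.95 mm
Minimum = 1.03 mm
Maximum = 2.97 mm
Range = 2.97 - 1.03 = 1.94 mm


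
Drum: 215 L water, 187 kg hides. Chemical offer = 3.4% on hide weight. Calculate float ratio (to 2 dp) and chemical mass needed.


Float ratio = 215 / 187 = 1.15
Chemical = 187 x 3.4 / 100 = 6.358 kg


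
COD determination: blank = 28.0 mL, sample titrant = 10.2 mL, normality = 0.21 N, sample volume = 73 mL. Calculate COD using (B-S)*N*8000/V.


409.6 mg/L

COD = (28.0 - 10.2) x 0.21 x 8000 / 73
COD = 17.8 x 0.21 x 8000 / 73
COD = 409.6 mg/L


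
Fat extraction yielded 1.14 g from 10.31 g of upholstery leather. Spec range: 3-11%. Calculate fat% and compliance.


Fat content = 11.1%
Compliant: No

Fat% = 1.14 / 10.31 x 100 = 11.1%
Spec range: 3-11%
Compliant: No


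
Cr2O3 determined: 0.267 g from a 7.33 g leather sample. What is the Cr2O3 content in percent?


Cr2O3% = 0.267 / 7.33 x 100
Cr2O3% = 3.64%


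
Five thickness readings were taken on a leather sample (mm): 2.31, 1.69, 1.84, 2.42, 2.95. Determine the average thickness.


Sum = 2.31 + 1.69 + 1.84 + 2.42 + 2.95 = 11.21
Average = 11.21 / 5 = 2.24 mm


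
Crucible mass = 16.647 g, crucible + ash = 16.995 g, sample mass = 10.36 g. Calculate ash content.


Ash mass = 16.995 - 16.647 = 0.348 g
Ash% = 0.348 / 10.36 x 100 = 3.36%


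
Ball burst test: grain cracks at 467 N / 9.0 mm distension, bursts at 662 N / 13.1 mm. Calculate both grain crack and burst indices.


Crack index = 467 / 9.0 = 51.9 N/mm
Burst index = 662 / 13.1 = 50.5 N/mm


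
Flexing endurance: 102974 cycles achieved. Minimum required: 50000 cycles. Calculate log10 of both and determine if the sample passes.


Achieved: log10 = 5.01
Required: log10 = 4.70
Passes: Yes

log10(102974) = 5.01
log10(50000) = 4.70
Passes: Yes


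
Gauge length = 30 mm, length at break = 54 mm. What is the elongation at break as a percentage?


Extension = 54 - 30 = 24 mm
Elongation = 24 / 30 x 100 = 80.0%


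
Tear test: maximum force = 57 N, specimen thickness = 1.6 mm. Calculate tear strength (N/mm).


Tear strength = force / thickness
Tear = 57 / 1.6 = 35.6 N/mm


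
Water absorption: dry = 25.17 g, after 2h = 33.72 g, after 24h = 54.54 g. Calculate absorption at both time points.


WA (2h) = (33.72 - 25.17) / 25.17 x 100 = 34.0%
WA (24h) = (54.54 - 25.17) / 25.17 x 100 = 116.7%


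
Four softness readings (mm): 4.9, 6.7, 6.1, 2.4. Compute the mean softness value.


5.03 mm

Sum = 4.9 + 6.7 + 6.1 + 2.4
Mean = 20.1 / 4 = 5.03 mm


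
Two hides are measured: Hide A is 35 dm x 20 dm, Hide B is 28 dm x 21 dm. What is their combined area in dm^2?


Hide A area = 35 x 20 = 700 dm^2
Hide B area = 28 x 21 = 588 dm^2
Total = 700 + 588 = 1288 dm^2


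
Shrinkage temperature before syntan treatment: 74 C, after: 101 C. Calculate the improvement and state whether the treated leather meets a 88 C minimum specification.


Improvement = 101 - 74 = 27 C
Spec check: 101 C >= 88 C? Yes


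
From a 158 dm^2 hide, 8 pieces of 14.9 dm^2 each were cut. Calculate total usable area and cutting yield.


Total usable = 8 x 14.9 = 119.2 dm^2
Yield = 119.2 / 158 x 100 = 75.4%


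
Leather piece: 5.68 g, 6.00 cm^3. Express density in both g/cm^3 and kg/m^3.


Density = 5.68 / 6.00 = 0.947 g/cm^3
Convert: 0.947 x 1000 = 947 kg/m^3


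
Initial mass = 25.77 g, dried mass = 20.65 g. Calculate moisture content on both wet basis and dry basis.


Moisture lost = 25.77 - 20.65 = 5.12 g
Wet basis MC = 5.12 / 25.77 x 100 = 19.9%
Dry basis MC = 5.12 / 20.65 x 100 = 24.8%


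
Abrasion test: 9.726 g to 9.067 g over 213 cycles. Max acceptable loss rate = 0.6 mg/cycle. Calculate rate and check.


Rate = 3.094 mg/cycle
Passes: No

Loss = 9.726 - 9.067 = 0.659 g
Rate = 0.659 g / 213 cycles x 1000 = 3.094 mg/cycle
Max = 0.6 mg/cycle
Passes: No


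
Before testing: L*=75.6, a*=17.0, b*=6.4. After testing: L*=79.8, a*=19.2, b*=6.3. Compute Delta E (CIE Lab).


Delta E = 4.74


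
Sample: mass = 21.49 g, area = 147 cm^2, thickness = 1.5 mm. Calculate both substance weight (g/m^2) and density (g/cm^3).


Substance weight = 1461.9 g/m^2
Density = 0.975 g/cm^3

SW = 21.49 / 147 x 10000 = 1461.9 g/m^2
Volume = 147 x 1.5 / 10 = 22.05 cm^3
Density = 21.49 / 22.05 = 0.975 g/cm^3


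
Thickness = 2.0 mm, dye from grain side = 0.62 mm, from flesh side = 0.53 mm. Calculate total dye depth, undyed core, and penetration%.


Total dyed = 0.62 + 0.53 = 1.15 mm
Undyed core = 2.0 - 1.15 = 0.85 mm
Penetration = 1.15 / 2.0 x 100 = 57.5%


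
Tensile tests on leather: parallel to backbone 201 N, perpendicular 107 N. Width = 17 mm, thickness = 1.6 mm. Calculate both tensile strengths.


Area = 17 x 1.6 = 27.2 mm^2
TS (parallel) = 201 / 27.2 = 7.39 N/mm^2
TS (perpendicular) = 107 / 27.2 = 3.93 N/mm^2


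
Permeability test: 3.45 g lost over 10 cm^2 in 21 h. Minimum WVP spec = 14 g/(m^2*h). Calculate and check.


WVP = 3.45 / (10 x 21) x 10000 = 164.29 g/(m^2*h)
Minimum: 14 g/(m^2*h)
Meets spec: Yes


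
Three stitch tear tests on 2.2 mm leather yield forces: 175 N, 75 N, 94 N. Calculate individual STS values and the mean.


STS1 = 175 / 2.2 = 79.5 N/mm
STS2 = 75 / 2.2 = 34.1 N/mm
STS3 = 94 / 2.2 = 42.7 N/mm
Mean = (79.5 + 34.1 + 42.7) / 3 = 52.1 N/mm


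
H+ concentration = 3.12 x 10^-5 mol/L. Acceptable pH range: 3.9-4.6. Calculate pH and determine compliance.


pH = -log10(3.12 x 10^-5) = 4.51
Range: 3.9 to 4.6
Compliant: Yes


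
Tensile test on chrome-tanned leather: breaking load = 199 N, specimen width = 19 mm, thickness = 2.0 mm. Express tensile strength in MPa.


5.24 MPa

Cross-section = 19 x 2.0 = 38.0 mm^2
TS = 199 / 38.0 = 5.24 MPa
(1 N/mm^2 = 1 MPa)


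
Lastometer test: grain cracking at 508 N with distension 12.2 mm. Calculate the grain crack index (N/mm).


Grain crack index = force / distension
Index = 508 / 12.2 = 41.6 N/mm


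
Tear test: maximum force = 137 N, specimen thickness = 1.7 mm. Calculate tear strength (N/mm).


Tear strength = force / thickness
Tear = 137 / 1.7 = 80.6 N/mm


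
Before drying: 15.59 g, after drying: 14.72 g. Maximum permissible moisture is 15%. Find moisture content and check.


Moisture content = 5.6%
Acceptable: Yes

MC = (15.59 - 14.72) / 15.59 x 100 = 5.6%
Maximum: 15%
Acceptable: Yes


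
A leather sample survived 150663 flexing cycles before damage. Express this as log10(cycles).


log10(150663) = 5.18


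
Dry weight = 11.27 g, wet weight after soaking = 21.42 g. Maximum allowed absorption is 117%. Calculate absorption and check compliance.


WA = (21.42 - 11.27) / 11.27 x 100 = 90.1%
Maximum allowed: 117%
Compliant: Yes


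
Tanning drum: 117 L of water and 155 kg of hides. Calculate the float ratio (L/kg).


Float ratio = water / hide weight
Ratio = 117 / 155 = 0.8


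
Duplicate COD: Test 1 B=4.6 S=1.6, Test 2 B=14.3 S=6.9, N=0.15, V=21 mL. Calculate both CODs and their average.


COD1 = 171.4 mg/L
COD2 = 422.9 mg/L
Average = 297.2 mg/L

COD1 = (4.6 - 1.6) x 0.15 x 8000 / 21 = 171.4 mg/L
COD2 = (14.3 - 6.9) x 0.15 x 8000 / 21 = 422.9 mg/L
Average = (171.4 + 422.9) / 2 = 297.2 mg/L


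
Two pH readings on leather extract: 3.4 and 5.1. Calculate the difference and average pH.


Difference = 1.7
Average pH = 4.25


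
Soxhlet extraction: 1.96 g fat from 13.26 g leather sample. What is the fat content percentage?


14.8%


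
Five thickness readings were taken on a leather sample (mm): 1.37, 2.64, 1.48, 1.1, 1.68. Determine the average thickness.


Sum = 1.37 + 2.64 + 1.48 + 1.1 + 1.68 = 8.27
Average = 8.27 / 5 = 1.65 mm


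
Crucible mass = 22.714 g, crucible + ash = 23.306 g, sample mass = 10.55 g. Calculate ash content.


Ash mass = 0.592 g
Ash content = 5.61%


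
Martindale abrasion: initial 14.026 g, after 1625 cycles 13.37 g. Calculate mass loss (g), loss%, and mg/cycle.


Loss = 14.026 - 13.37 = 0.656 g
Loss% = 0.656 / 14.026 x 100 = 4.68%
Rate = 0.656 / 1625 x 1000 = 0.404 mg/cycle


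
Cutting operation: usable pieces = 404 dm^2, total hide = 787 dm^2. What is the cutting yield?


51.3%


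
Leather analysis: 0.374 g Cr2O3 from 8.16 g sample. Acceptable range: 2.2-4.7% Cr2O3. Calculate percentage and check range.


Cr2O3 = 4.58%
Within range: Yes

Cr2O3% = 0.374 / 8.16 x 100 = 4.58%
Acceptable range: 2.2 to 4.7%
Within range: Yes


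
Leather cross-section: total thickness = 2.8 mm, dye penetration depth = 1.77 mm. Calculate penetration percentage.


Penetration% = 1.77 / 2.8 x 100
Penetration = 63.2%


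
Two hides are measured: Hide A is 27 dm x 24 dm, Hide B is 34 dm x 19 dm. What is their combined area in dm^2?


Hide A area = 27 x 24 = 648 dm^2
Hide B area = 34 x 19 = 646 dm^2
Total = 648 + 646 = 1294 dm^2


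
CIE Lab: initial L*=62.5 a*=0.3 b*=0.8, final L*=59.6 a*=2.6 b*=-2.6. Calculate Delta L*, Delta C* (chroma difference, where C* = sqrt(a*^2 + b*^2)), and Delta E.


Delta L* = -2.9
Delta C* = 2.82
Delta E = 5.03

Delta L* = 59.6 - 62.5 = -2.9
C1* = sqrt((0.3)^2 + (0.8)^2) = 0.854
C2* = sqrt((2.6)^2 + (-2.6)^2) = 3.677
Delta C* = 3.677 - 0.854 = 2.82
Delta E = sqrt((-2.9)^2 + (2.3)^2 + (-3.4)^2) = 5.03


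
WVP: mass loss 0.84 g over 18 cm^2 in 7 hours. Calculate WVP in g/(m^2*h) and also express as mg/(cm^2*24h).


WVP = 66.67 g/(m^2*h)
Daily rate = 160.00 mg/(cm^2*24h)

WVP = 0.84 / (18 x 7) x 10000 = 66.67 g/(m^2*h)
Mass loss in mg = 0.84 x 1000 = 840 mg
Per cm^2 per 24h in mg: 840 x 24 / (18 x 7) = 20160 / 126 = 160.00 mg/(cm^2*24h)


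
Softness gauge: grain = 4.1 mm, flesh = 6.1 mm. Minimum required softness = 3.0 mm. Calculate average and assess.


Average softness = 5.10 mm
Meets requirement: Yes

Average = (4.1 + 6.1) / 2 = 5.10 mm
Minimum = 3.0 mm
Meets requirement: Yes


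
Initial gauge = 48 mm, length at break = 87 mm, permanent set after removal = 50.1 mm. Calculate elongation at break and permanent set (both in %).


Elongation at break = 81.3%
Permanent set = 4.4%


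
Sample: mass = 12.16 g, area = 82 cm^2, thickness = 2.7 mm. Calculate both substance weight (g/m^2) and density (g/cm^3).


Substance weight = 1482.9 g/m^2
Density = 0.549 g/cm^3

SW = 12.16 / 82 x 10000 = 1482.9 g/m^2
Volume = 82 x 2.7 / 10 = 22.14 cm^3
Density = 12.16 / 22.14 = 0.549 g/cm^3


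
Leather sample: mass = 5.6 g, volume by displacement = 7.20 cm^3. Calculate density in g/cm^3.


Density = mass / volume
Density = 5.6 / 7.20 = 0.778 g/cm^3


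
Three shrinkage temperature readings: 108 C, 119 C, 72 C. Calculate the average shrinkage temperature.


Average = (108 + 119 + 72) / 3
Average = 299 / 3 = 99.7 C


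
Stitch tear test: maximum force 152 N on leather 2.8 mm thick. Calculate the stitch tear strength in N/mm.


54.3 N/mm


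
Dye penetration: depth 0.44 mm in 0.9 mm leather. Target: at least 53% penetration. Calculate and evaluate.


Penetration = 0.44 / 0.9 x 100 = 48.9%
Target: 53%
Meets target: No


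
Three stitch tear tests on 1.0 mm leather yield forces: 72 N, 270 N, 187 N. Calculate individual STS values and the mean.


STS1 = 72 / 1.0 = 72.0 N/mm
STS2 = 270 / 1.0 = 270.0 N/mm
STS3 = 187 / 1.0 = 187.0 N/mm
Mean = (72.0 + 270.0 + 187.0) / 3 = 176.3 N/mm


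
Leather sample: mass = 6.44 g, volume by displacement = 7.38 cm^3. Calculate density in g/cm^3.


Density = mass / volume
Density = 6.44 / 7.38 = 0.873 g/cm^3


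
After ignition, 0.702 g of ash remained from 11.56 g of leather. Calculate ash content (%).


Ash% = 0.702 / 11.56 x 100
Ash% = 6.07%


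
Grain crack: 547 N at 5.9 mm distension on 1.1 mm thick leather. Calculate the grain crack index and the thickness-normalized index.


Crack index = 547 / 5.9 = 92.7 N/mm
Normalized = 92.7 / 1.1 = 84.3 N/mm per mm


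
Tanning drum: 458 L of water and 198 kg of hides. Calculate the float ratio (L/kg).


2.3


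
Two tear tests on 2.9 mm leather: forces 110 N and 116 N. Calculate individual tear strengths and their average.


Tear 1 = 110 / 2.9 = 37.9 N/mm
Tear 2 = 116 / 2.9 = 40.0 N/mm
Average = (37.9 + 40.0) / 2 = 39.0 N/mm


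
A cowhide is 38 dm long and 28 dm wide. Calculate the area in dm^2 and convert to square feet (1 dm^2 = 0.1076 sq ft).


Area = 38 x 28 = 1064 dm^2
Conversion: 1064 x 0.1076 = 114.49 sq ft


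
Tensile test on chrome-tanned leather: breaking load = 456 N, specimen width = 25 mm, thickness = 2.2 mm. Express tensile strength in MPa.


Cross-section = 25 x 2.2 = 55.0 mm^2
TS = 456 / 55.0 = 8.29 MPa
(1 N/mm^2 = 1 MPa)


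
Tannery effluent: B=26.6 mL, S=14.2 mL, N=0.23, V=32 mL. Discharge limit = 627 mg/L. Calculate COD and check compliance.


COD = (26.6 - 14.2) x 0.23 x 8000 / 32 = 713.0 mg/L
Limit: 627 mg/L
Compliant: No


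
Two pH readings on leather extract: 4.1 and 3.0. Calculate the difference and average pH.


Difference = 1.1
Average pH = 3.55


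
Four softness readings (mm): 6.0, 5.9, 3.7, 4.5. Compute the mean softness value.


Sum = 6.0 + 5.9 + 3.7 + 4.5
Mean = 20.1 / 4 = 5.03 mm


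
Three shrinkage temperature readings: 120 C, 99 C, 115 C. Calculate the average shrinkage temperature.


111.3 C

Average = (120 + 99 + 115) / 3
Average = 334 / 3 = 111.3 C


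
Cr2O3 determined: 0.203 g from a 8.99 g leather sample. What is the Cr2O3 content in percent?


Cr2O3% = 0.203 / 8.99 x 100
Cr2O3% = 2.26%


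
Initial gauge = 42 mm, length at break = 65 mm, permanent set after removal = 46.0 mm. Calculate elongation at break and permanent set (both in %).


Elongation at break = 54.8%
Permanent set = 9.5%

Elongation at break = (65 - 42) / 42 x 100 = 54.8%
Permanent set = (46.0 - 42) / 42 x 100 = 9.5%


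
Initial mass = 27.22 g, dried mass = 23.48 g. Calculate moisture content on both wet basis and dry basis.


Wet basis = 13.7%
Dry basis = 15.9%

Moisture lost = 27.22 - 23.48 = 3.74 g
Wet basis MC = 3.74 / 27.22 x 100 = 13.7%
Dry basis MC = 3.74 / 23.48 x 100 = 15.9%


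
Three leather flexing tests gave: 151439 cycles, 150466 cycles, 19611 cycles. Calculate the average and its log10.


Average = (151439 + 150466 + 19611) / 3 = 107172 cycles
log10(107172) = 5.03


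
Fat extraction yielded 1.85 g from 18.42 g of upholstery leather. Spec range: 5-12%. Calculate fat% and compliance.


Fat% = 1.85 / 18.42 x 100 = 10.0%
Spec range: 5-12%
Compliant: Yes


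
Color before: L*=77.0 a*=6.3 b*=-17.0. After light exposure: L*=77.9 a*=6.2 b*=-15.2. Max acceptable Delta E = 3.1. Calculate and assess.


dL = 0.9, da = -0.1, db = 1.8
dE = sqrt((0.9)^2 + (-0.1)^2 + (1.8)^2) = 2.01
Max = 3.1
Passes: Yes


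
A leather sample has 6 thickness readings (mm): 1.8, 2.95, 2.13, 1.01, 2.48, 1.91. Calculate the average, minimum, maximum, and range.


Average = 2.05 mm
Min = 1.01 mm
Max = 2.95 mm
Range = 1.94 mm

Sum = 12.28
Average = 12.28 / 6 = 2.05 mm
Minimum = 1.01 mm
Maximum = 2.95 mm
Range = 2.95 - 1.01 = 1.94 mm


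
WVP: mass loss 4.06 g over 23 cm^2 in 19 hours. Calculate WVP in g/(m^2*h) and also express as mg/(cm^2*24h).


WVP = 92.91 g/(m^2*h)
Daily rate = 222.97 mg/(cm^2*24h)


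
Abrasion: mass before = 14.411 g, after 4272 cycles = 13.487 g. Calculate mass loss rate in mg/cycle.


Mass loss = 14.411 - 13.487 = 0.924 g
Rate = 0.924 / 4272 x 1000 = 0.216 mg/cycle


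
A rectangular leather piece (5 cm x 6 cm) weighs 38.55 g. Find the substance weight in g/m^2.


12850.0 g/m^2


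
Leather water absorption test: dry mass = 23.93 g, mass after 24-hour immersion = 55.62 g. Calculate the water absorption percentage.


Water absorbed = 55.62 - 23.93 = 31.69 g
WA% = 31.69 / 23.93 x 100 = 132.4%


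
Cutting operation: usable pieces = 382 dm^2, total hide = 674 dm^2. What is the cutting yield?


Yield = usable / total x 100
Yield = 382 / 674 x 100 = 56.7%


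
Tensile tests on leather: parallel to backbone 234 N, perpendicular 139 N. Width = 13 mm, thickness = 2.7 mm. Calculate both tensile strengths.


Area = 13 x 2.7 = 35.1 mm^2
TS (parallel) = 234 / 35.1 = 6.67 N/mm^2
TS (perpendicular) = 139 / 35.1 = 3.96 N/mm^2


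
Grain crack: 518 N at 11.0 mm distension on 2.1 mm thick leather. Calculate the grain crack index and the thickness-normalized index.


Crack index = 518 / 11.0 = 47.1 N/mm
Normalized = 47.1 / 2.1 = 22.4 N/mm per mm


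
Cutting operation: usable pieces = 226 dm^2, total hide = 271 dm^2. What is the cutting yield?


Yield = usable / total x 100
Yield = 226 / 271 x 100 = 83.4%


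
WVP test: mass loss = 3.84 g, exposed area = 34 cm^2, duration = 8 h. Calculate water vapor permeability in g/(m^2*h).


WVP = mass_loss / (area x time) x 10000
WVP = 3.84 / (34 x 8) x 10000
WVP = 3.84 / 272 x 10000 = 141.18 g/(m^2*h)


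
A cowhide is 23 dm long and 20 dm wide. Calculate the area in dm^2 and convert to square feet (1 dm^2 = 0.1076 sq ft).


460 dm^2
49.50 sq ft


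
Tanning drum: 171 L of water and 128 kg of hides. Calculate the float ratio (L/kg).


Float ratio = water / hide weight
Ratio = 171 / 128 = 1.3


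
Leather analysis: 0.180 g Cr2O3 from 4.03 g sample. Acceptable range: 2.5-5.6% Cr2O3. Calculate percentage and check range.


Cr2O3% = 0.180 / 4.03 x 100 = 4.47%
Acceptable range: 2.5 to 5.6%
Within range: Yes


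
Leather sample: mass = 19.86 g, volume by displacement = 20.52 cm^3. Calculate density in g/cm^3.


0.968 g/cm^3


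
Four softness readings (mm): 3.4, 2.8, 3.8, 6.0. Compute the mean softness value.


4.00 mm

Sum = 3.4 + 2.8 + 3.8 + 6.0
Mean = 16.0 / 4 = 4.00 mm


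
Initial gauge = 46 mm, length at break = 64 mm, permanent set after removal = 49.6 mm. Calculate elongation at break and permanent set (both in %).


Elongation at break = 39.1%
Permanent set = 7.8%

Elongation at break = (64 - 46) / 46 x 100 = 39.1%
Permanent set = (49.6 - 46) / 46 x 100 = 7.8%


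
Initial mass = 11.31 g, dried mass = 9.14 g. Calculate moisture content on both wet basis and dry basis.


Wet basis = 19.2%
Dry basis = 23.7%


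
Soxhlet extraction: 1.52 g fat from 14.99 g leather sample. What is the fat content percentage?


Fat content = 1.52 / 14.99 x 100
Fat = 10.1%


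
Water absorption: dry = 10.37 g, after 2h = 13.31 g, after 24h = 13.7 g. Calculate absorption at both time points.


WA (2h) = (13.31 - 10.37) / 10.37 x 100 = 28.4%
WA (24h) = (13.7 - 10.37) / 10.37 x 100 = 32.1%


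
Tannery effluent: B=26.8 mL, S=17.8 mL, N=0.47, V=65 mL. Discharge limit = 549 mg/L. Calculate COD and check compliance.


COD = 520.6 mg/L
Compliant: Yes


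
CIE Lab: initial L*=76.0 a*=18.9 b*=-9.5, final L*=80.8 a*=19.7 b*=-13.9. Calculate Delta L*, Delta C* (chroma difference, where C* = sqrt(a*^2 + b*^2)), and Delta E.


Delta L* = 80.8 - 76.0 = 4.8
C1* = sqrt((18.9)^2 + (-9.5)^2) = 21.153
C2* = sqrt((19.7)^2 + (-13.9)^2) = 24.110
Delta C* = 24.110 - 21.153 = 2.96
Delta E = sqrt((4.8)^2 + (0.8)^2 + (-4.4)^2) = 6.56


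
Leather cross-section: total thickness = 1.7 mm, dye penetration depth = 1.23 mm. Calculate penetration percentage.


Penetration% = 1.23 / 1.7 x 100
Penetration = 72.4%


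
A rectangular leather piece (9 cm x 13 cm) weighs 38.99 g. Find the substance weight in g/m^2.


3332.5 g/m^2


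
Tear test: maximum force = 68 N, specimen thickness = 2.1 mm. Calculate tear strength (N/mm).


Tear strength = force / thickness
Tear = 68 / 2.1 = 32.4 N/mm


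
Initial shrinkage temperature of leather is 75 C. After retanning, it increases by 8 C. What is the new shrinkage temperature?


83 C


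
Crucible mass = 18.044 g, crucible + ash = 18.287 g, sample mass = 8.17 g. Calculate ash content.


Ash mass = 18.287 - 18.044 = 0.243 g
Ash% = 0.243 / 8.17 x 100 = 2.97%


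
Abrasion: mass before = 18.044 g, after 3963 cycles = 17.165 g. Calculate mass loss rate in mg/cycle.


0.222 mg/cycle

Mass loss = 18.044 - 17.165 = 0.879 g
Rate = 0.879 / 3963 x 1000 = 0.222 mg/cycle


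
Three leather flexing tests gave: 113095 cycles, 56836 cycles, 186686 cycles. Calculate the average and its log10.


Average = (113095 + 56836 + 186686) / 3 = 118872 cycles
log10(118872) = 5.08


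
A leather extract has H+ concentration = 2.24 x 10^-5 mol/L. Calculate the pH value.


pH = 4.65

pH = -log10[H+]
pH = -log10(2.24 x 10^-5) = 4.65


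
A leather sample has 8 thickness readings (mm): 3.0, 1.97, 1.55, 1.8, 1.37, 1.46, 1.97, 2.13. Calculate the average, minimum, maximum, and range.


Average = 1.91 mm
Min = 1.37 mm
Max = 3.0 mm
Range = 1.63 mm

Sum = 15.25
Average = 15.25 / 8 = 1.91 mm
Minimum = 1.37 mm
Maximum = 3.0 mm
Range = 3.0 - 1.37 = 1.63 mm


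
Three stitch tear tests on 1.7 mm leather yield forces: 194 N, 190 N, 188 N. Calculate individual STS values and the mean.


STS1 = 194 / 1.7 = 114.1 N/mm
STS2 = 190 / 1.7 = 111.8 N/mm
STS3 = 188 / 1.7 = 110.6 N/mm
Mean = (114.1 + 111.8 + 110.6) / 3 = 112.2 N/mm


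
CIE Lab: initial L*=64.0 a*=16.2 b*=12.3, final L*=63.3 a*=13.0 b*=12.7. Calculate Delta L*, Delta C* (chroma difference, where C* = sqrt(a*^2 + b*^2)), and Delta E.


Delta L* = 63.3 - 64.0 = -0.7
C1* = sqrt((16.2)^2 + (12.3)^2) = 20.340
C2* = sqrt((13.0)^2 + (12.7)^2) = 18.174
Delta C* = 18.174 - 20.340 = -2.17
Delta E = sqrt((-0.7)^2 + (-3.2)^2 + (0.4)^2) = 3.30


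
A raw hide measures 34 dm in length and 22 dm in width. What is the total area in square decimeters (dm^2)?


748 dm^2

Area = length x width
Area = 34 x 22 = 748 dm^2


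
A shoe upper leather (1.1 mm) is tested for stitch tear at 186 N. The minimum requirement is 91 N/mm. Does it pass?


STS = 169.1 N/mm
Passes: Yes

STS = 186 / 1.1 = 169.1 N/mm
Minimum required: 91 N/mm
Passes: Yes


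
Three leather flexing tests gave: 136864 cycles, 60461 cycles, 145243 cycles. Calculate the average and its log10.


Average = (136864 + 60461 + 145243) / 3 = 114189 cycles
log10(114189) = 5.06


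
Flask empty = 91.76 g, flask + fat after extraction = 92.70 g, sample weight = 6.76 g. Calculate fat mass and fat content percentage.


Fat mass = 92.70 - 91.76 = 0.94 g
Fat% = 0.94 / 6.76 x 100 = 13.9%


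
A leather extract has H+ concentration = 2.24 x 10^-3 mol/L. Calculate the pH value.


pH = 2.65

pH = -log10[H+]
pH = -log10(2.24 x 10^-3) = 2.65


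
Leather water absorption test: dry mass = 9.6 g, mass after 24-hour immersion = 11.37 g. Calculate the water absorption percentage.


Water absorbed = 11.37 - 9.6 = 1.77 g
WA% = 1.77 / 9.6 x 100 = 18.4%


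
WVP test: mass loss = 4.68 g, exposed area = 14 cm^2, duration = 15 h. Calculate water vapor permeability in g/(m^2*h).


WVP = mass_loss / (area x time) x 10000
WVP = 4.68 / (14 x 15) x 10000
WVP = 4.68 / 210 x 10000 = 222.86 g/(m^2*h)
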